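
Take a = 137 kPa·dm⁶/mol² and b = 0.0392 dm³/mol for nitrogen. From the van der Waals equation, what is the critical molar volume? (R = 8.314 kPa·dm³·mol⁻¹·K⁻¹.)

For a van der Waals gas, V_m,c = 3b.
V_m,c = 3×0.0392 = 0.1176 dm³/mol

V_m,c ≈ 0.1176 dm³/mol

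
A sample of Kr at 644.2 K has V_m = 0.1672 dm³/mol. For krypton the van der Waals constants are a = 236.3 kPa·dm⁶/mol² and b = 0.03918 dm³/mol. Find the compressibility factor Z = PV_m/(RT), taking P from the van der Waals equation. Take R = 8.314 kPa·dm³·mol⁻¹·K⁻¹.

P = RT/(V_m − b) − a/V_m² = (8.314)(644.2)/(0.1672 − 0.03918) − 236.3/(0.1672)²
  = 5355.9/0.12802 − 8452.6 = 41836 − 8452.6 = 33383 kPa
Z = PV_m/(RT) = (33383)(0.1672)/((8.314)(644.2)) = 5581.6/5355.9 = 1.042

Z ≈ 1.042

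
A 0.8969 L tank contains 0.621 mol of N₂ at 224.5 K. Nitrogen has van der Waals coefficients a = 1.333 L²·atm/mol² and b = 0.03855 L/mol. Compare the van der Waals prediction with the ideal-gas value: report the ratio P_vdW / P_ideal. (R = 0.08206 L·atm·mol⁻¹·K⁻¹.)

Ideal: P_ideal = nRT/V = (0.621)(0.08206)(224.5)/0.8969 = 12.7554 atm
vdW: P = nRT/(V − nb) − a n²/V² = 11.4404/0.872960 − 0.514059/0.804430 = 13.1053 − 0.639035 = 12.4663 atm
Ratio = 12.4663/12.7554 = 0.9773

P_vdW / P_ideal ≈ 0.9773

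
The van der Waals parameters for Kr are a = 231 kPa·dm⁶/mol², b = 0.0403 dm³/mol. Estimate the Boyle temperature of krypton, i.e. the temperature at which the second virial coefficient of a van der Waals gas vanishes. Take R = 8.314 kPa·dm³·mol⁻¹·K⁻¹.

T_B ≈ 689.4 K

For a van der Waals gas the second virial coefficient B₂ = b − a/(RT) vanishes at T_B = a/(Rb).
T_B = 231/(8.314×0.0403) = 231/0.33505 = 689.4 K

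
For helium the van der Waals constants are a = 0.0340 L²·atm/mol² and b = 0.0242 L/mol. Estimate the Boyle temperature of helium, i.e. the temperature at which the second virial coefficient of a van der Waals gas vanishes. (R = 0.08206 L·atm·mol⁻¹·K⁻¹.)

T_B ≈ 17.12 K

For a van der Waals gas the second virial coefficient B₂ = b − a/(RT) vanishes at T_B = a/(Rb).
T_B = 0.0340/(0.08206×0.0242) = 0.0340/0.0019859 = 17.12 K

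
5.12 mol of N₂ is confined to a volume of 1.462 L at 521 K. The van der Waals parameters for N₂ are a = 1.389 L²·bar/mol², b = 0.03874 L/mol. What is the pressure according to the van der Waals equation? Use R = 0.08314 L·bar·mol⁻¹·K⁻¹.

P ≈ 158.5 bar

P = nRT/(V − nb) − a n²/V²
nRT/(V − nb) = (5.12)(0.08314)(521)/(1.462 − 5.12×0.03874) = 221.78/1.2637 = 175.50 bar
a n²/V² = (1.389)(5.12)²/(1.462)² = 17.035 bar
P = 175.50 − 17.035 = 158.5 bar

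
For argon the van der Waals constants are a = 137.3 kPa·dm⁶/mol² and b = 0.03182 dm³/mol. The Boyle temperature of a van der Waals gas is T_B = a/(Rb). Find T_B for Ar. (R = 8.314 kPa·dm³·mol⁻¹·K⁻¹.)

T_B ≈ 519.0 K

For a van der Waals gas the second virial coefficient B₂ = b − a/(RT) vanishes at T_B = a/(Rb).
T_B = 137.3/(8.314×0.03182) = 137.3/0.26455 = 519.0 K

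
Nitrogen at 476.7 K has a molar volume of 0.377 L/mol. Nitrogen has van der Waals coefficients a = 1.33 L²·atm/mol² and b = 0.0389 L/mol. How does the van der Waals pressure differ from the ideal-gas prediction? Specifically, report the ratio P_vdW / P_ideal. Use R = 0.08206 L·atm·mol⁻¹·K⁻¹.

Ideal: P_ideal = RT/V_m = (0.08206)(476.7)/0.377 = 103.761 atm
vdW: P = RT/(V_m − b) − a/V_m² = 39.1180/0.338100 − 1.33/0.142129 = 115.699 − 9.35770 = 106.341 atm
Ratio = 106.341/103.761 = 1.025

P_vdW / P_ideal ≈ 1.025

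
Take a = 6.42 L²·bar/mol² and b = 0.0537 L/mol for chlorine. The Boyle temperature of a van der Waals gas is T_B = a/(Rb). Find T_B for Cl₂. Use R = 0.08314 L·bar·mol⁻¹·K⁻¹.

For a van der Waals gas the second virial coefficient B₂ = b − a/(RT) vanishes at T_B = a/(Rb).
T_B = 6.42/(0.08314×0.0537) = 6.42/0.0044646 = 1438 K

T_B ≈ 1438 K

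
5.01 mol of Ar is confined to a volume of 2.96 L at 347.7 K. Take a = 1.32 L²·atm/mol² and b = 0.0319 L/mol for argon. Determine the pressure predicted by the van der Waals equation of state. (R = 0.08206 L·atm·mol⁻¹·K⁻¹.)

P ≈ 47.27 atm

P = nRT/(V − nb) − a n²/V²
nRT/(V − nb) = (5.01)(0.08206)(347.7)/(2.96 − 5.01×0.0319) = 142.95/2.8002 = 51.050 atm
a n²/V² = (1.32)(5.01)²/(2.96)² = 3.7815 atm
P = 51.050 − 3.7815 = 47.27 atm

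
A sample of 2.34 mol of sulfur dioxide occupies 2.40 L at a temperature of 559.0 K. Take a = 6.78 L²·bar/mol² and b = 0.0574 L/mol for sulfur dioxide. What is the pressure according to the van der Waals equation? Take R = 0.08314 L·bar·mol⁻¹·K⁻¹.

P ≈ 41.55 bar

P = nRT/(V − nb) − a n²/V²
nRT/(V − nb) = (2.34)(0.08314)(559.0)/(2.40 − 2.34×0.0574) = 108.75/2.2657 = 47.998 bar
a n²/V² = (6.78)(2.34)²/(2.40)² = 6.4452 bar
P = 47.998 − 6.4452 = 41.55 bar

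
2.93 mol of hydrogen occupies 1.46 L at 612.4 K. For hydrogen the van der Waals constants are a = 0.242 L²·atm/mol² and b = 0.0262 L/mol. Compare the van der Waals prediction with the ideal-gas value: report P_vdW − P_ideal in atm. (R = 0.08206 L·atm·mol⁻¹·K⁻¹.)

ΔP ≈ 4.62 atm

Ideal: P_ideal = nRT/V = (2.93)(0.08206)(612.4)/1.46 = 100.851 atm
vdW: P = nRT/(V − nb) − a n²/V² = 147.243/1.38323 − 2.07755/2.13160 = 106.449 − 0.974643 = 105.474 atm
ΔP = 105.474 − 100.851 = 4.62 atm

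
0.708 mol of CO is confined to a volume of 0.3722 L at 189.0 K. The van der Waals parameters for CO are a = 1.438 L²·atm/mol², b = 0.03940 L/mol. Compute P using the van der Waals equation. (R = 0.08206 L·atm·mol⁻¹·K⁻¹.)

P = nRT/(V − nb) − a n²/V²
nRT/(V − nb) = (0.708)(0.08206)(189.0)/(0.3722 − 0.708×0.03940) = 10.981/0.34430 = 31.894 atm
a n²/V² = (1.438)(0.708)²/(0.3722)² = 5.2032 atm
P = 31.894 − 5.2032 = 26.69 atm

P ≈ 26.69 atm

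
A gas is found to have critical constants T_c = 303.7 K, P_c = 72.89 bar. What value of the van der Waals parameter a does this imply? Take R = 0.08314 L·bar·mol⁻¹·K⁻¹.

a ≈ 3.690 L²·bar/mol²

From T_c = 8a/(27Rb) and P_c = a/(27b²): a = 27 R² T_c²/(64 P_c).
a = 27×(0.08314)²×(303.7)²/(64×72.89) = 17214/4665.0 = 3.690 L²·bar/mol²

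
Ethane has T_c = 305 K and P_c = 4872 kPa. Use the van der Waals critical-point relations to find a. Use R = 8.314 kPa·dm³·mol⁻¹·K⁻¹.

From T_c = 8a/(27Rb) and P_c = a/(27b²): a = 27 R² T_c²/(64 P_c).
a = 27×(8.314)²×(305)²/(64×4872) = 173613496/311808 = 556.8 kPa·dm⁶/mol²

a ≈ 556.8 kPa·dm⁶/mol²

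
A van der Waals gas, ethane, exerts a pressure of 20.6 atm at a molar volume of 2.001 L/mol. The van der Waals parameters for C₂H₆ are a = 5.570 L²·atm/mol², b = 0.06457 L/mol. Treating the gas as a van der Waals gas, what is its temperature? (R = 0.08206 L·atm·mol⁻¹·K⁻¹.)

T = (P + a/V_m²)(V_m − b)/R
P + a/V_m² = 20.6 + 5.570/(2.001)² = 21.991 atm
V_m − b = 2.001 − 0.06457 = 1.9364 L/mol
T = (21.991)(1.9364)/0.08206 = 518.9 K

T ≈ 518.9 K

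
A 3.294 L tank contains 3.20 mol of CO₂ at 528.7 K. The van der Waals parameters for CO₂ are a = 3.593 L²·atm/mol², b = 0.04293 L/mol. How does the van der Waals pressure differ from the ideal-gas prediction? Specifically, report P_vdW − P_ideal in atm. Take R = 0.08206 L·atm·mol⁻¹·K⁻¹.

Ideal: P_ideal = nRT/V = (3.20)(0.08206)(528.7)/3.294 = 42.1471 atm
vdW: P = nRT/(V − nb) − a n²/V² = 138.832/3.15662 − 36.7923/10.8504 = 43.9812 − 3.39087 = 40.5903 atm
ΔP = 40.5903 − 42.1471 = -1.557 atm

ΔP ≈ -1.557 atm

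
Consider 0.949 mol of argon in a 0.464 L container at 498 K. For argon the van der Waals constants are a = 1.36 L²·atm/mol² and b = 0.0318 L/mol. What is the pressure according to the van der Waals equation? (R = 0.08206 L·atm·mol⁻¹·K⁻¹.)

P ≈ 83.71 atm

P = nRT/(V − nb) − a n²/V²
nRT/(V − nb) = (0.949)(0.08206)(498)/(0.464 − 0.949×0.0318) = 38.782/0.43382 = 89.397 atm
a n²/V² = (1.36)(0.949)²/(0.464)² = 5.6890 atm
P = 89.397 − 5.6890 = 83.71 atm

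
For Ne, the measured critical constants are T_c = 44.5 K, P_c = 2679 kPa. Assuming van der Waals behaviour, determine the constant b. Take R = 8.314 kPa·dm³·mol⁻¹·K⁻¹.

From T_c = 8a/(27Rb) and P_c = a/(27b²): b = R T_c/(8 P_c).
b = (8.314)(44.5)/(8×2679) = 369.97/21432 = 0.01726 dm³/mol

b ≈ 0.01726 dm³/mol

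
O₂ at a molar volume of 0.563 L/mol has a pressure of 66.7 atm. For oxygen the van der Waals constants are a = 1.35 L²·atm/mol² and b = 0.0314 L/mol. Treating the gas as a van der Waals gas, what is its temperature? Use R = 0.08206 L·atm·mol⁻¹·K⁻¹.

T ≈ 459.7 K

T = (P + a/V_m²)(V_m − b)/R
P + a/V_m² = 66.7 + 1.35/(0.563)² = 70.959 atm
V_m − b = 0.563 − 0.0314 = 0.53160 L/mol
T = (70.959)(0.53160)/0.08206 = 459.7 K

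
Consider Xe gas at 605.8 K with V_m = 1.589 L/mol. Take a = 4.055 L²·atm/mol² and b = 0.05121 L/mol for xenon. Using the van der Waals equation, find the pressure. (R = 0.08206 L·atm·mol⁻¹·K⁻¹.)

P = RT/(V_m − b) − a/V_m²
RT/(V_m − b) = (0.08206)(605.8)/(1.589 − 0.05121) = 49.712/1.5378 = 32.327 atm
a/V_m² = 4.055/(1.589)² = 1.6060 atm
P = 32.327 − 1.6060 = 30.72 atm

P ≈ 30.72 atm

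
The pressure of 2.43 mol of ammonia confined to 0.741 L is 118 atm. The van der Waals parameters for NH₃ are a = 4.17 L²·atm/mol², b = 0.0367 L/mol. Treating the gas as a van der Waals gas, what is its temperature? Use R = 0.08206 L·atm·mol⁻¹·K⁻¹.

T = (P + a n²/V²)(V − nb)/(nR)
P + a n²/V² = 118 + (4.17)(2.43)²/(0.741)² = 162.84 atm
V − nb = 0.741 − (2.43)(0.0367) = 0.65182 L
T = (162.84)(0.65182)/((2.43)(0.08206)) = 532.3 K

T ≈ 532.3 K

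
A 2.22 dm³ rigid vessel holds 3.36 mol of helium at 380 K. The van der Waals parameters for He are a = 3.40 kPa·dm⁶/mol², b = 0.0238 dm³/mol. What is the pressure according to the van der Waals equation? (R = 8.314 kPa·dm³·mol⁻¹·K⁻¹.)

P = nRT/(V − nb) − a n²/V²
nRT/(V − nb) = (3.36)(8.314)(380)/(2.22 − 3.36×0.0238) = 10615/2.1400 = 4960.3 kPa
a n²/V² = (3.40)(3.36)²/(2.22)² = 7.7885 kPa
P = 4960.3 − 7.7885 = 4953 kPa

P ≈ 4953 kPa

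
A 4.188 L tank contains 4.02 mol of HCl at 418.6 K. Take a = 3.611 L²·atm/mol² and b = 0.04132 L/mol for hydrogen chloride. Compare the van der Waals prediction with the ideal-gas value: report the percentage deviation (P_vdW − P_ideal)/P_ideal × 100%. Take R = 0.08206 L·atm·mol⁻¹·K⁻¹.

-5.96 %

Ideal: P_ideal = nRT/V = (4.02)(0.08206)(418.6)/4.188 = 32.9724 atm
vdW: P = nRT/(V − nb) − a n²/V² = 138.088/4.02189 − 58.3552/17.5393 = 34.3341 − 3.32711 = 31.0070 atm
% deviation = (31.0070 − 32.9724)/32.9724 × 100% = -5.96%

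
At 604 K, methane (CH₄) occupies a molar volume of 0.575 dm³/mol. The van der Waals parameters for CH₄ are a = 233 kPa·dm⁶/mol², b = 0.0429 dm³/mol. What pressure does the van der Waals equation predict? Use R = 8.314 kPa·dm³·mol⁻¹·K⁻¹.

P = RT/(V_m − b) − a/V_m²
RT/(V_m − b) = (8.314)(604)/(0.575 − 0.0429) = 5021.7/0.53210 = 9437.5 kPa
a/V_m² = 233/(0.575)² = 704.73 kPa
P = 9437.5 − 704.73 = 8733 kPa

P ≈ 8733 kPa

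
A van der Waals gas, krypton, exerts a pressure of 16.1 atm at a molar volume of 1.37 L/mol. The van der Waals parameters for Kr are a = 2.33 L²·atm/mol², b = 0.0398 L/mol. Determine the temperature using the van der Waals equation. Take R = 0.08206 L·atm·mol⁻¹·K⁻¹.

T = (P + a/V_m²)(V_m − b)/R
P + a/V_m² = 16.1 + 2.33/(1.37)² = 17.341 atm
V_m − b = 1.37 − 0.0398 = 1.3302 L/mol
T = (17.341)(1.3302)/0.08206 = 281.1 K

T ≈ 281.1 K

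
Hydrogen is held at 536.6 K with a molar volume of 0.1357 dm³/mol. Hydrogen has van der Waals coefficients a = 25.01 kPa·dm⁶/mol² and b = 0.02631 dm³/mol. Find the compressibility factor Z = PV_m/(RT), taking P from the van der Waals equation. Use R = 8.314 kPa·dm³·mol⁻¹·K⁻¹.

Z ≈ 1.199

P = RT/(V_m − b) − a/V_m² = (8.314)(536.6)/(0.1357 − 0.02631) − 25.01/(0.1357)²
  = 4461.3/0.10939 − 1358.2 = 40783 − 1358.2 = 39425 kPa
Z = PV_m/(RT) = (39425)(0.1357)/((8.314)(536.6)) = 5350.0/4461.3 = 1.199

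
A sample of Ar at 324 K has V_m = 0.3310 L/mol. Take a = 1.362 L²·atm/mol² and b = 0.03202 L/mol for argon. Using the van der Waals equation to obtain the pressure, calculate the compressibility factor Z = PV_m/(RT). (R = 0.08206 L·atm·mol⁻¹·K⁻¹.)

P = RT/(V_m − b) − a/V_m² = (0.08206)(324)/(0.3310 − 0.03202) − 1.362/(0.3310)²
  = 26.587/0.29898 − 12.431 = 88.926 − 12.431 = 76.495 atm
Z = PV_m/(RT) = (76.495)(0.3310)/((0.08206)(324)) = 25.320/26.587 = 0.9523

Z ≈ 0.9523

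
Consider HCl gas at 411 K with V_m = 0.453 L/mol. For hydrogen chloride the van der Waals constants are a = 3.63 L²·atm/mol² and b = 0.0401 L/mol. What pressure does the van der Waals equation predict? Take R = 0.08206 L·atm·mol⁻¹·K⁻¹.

P = RT/(V_m − b) − a/V_m²
RT/(V_m − b) = (0.08206)(411)/(0.453 − 0.0401) = 33.727/0.41290 = 81.683 atm
a/V_m² = 3.63/(0.453)² = 17.689 atm
P = 81.683 − 17.689 = 63.99 atm

P ≈ 63.99 atm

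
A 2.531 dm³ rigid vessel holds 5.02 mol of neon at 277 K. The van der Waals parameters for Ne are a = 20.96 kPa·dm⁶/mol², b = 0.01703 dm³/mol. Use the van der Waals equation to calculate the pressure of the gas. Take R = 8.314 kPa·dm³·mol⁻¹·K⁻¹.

P ≈ 4645 kPa

P = nRT/(V − nb) − a n²/V²
nRT/(V − nb) = (5.02)(8.314)(277)/(2.531 − 5.02×0.01703) = 11561/2.4455 = 4727.5 kPa
a n²/V² = (20.96)(5.02)²/(2.531)² = 82.455 kPa
P = 4727.5 − 82.455 = 4645 kPa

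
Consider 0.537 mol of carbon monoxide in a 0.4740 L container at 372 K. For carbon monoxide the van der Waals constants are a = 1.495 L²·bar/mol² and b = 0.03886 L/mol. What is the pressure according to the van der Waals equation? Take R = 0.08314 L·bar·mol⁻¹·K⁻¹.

P = nRT/(V − nb) − a n²/V²
nRT/(V − nb) = (0.537)(0.08314)(372)/(0.4740 − 0.537×0.03886) = 16.608/0.45313 = 36.652 bar
a n²/V² = (1.495)(0.537)²/(0.4740)² = 1.9188 bar
P = 36.652 − 1.9188 = 34.73 bar

P ≈ 34.73 bar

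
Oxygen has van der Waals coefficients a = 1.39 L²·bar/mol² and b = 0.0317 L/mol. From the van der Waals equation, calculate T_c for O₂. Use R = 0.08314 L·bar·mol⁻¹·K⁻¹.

For a van der Waals gas, T_c = 8a/(27Rb).
T_c = 8×1.39/(27×0.08314×0.0317) = 11.120/0.071160 = 156.3 K

T_c ≈ 156.3 K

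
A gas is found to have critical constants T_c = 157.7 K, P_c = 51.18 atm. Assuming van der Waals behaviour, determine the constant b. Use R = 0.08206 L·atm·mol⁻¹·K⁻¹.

b ≈ 0.03161 L/mol

From T_c = 8a/(27Rb) and P_c = a/(27b²): b = R T_c/(8 P_c).
b = (0.08206)(157.7)/(8×51.18) = 12.941/409.44 = 0.03161 L/mol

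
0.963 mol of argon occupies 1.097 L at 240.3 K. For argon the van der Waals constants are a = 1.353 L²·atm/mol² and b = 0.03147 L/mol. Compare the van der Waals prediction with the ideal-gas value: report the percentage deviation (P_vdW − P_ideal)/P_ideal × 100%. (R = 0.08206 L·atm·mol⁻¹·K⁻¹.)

Ideal: P_ideal = nRT/V = (0.963)(0.08206)(240.3)/1.097 = 17.3103 atm
vdW: P = nRT/(V − nb) − a n²/V² = 18.9894/1.06669 − 1.25473/1.20341 = 17.8022 − 1.04265 = 16.7596 atm
% deviation = (16.7596 − 17.3103)/17.3103 × 100% = -3.18%

-3.18 %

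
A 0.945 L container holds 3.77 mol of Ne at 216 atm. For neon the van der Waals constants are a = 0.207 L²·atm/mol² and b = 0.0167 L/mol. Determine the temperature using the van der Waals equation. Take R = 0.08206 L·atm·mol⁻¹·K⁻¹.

T ≈ 625.2 K

T = (P + a n²/V²)(V − nb)/(nR)
P + a n²/V² = 216 + (0.207)(3.77)²/(0.945)² = 219.29 atm
V − nb = 0.945 − (3.77)(0.0167) = 0.88204 L
T = (219.29)(0.88204)/((3.77)(0.08206)) = 625.2 K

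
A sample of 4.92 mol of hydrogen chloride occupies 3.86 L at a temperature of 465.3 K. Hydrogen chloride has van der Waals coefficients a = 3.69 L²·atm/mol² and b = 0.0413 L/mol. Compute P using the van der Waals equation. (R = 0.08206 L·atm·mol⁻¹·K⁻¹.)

P = nRT/(V − nb) − a n²/V²
nRT/(V − nb) = (4.92)(0.08206)(465.3)/(3.86 − 4.92×0.0413) = 187.86/3.6568 = 51.373 atm
a n²/V² = (3.69)(4.92)²/(3.86)² = 5.9949 atm
P = 51.373 − 5.9949 = 45.38 atm

P ≈ 45.38 atm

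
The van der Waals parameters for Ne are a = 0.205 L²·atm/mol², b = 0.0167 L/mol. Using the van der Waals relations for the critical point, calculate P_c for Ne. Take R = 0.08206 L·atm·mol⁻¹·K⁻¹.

For a van der Waals gas, P_c = a/(27b²).
P_c = 0.205/(27×(0.0167)²) = 0.205/0.0075300 = 27.22 atm

P_c ≈ 27.22 atm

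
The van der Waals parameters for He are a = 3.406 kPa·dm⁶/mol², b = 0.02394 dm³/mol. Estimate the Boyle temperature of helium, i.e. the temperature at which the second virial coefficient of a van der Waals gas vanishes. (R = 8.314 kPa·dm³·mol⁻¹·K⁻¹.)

T_B ≈ 17.11 K

For a van der Waals gas the second virial coefficient B₂ = b − a/(RT) vanishes at T_B = a/(Rb).
T_B = 3.406/(8.314×0.02394) = 3.406/0.19904 = 17.11 K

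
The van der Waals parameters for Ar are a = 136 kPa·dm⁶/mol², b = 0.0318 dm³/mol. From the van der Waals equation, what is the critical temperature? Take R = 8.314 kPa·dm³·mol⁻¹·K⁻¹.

T_c ≈ 152.4 K

For a van der Waals gas, T_c = 8a/(27Rb).
T_c = 8×136/(27×8.314×0.0318) = 1088.0/7.1384 = 152.4 K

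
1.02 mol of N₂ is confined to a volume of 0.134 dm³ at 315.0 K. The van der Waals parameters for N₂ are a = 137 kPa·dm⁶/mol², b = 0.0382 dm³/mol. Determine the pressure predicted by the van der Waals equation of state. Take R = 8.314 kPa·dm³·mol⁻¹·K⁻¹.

P ≈ 20170 kPa

P = nRT/(V − nb) − a n²/V²
nRT/(V − nb) = (1.02)(8.314)(315.0)/(0.134 − 1.02×0.0382) = 2671.3/0.095036 = 28108 kPa
a n²/V² = (137)(1.02)²/(0.134)² = 7938.0 kPa
P = 28108 − 7938.0 = 20170 kPa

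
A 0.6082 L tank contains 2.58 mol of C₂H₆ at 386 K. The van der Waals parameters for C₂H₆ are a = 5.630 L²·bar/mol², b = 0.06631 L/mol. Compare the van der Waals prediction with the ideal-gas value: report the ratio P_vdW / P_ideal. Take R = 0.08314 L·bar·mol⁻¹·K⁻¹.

P_vdW / P_ideal ≈ 0.6472

Ideal: P_ideal = nRT/V = (2.58)(0.08314)(386)/0.6082 = 136.135 bar
vdW: P = nRT/(V − nb) − a n²/V² = 82.7975/0.437120 − 37.4755/0.369907 = 189.416 − 101.311 = 88.105 bar
Ratio = 88.105/136.135 = 0.6472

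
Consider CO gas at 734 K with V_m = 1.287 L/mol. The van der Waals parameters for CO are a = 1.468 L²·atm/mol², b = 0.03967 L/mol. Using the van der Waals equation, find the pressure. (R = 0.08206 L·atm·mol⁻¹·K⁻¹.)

P = RT/(V_m − b) − a/V_m²
RT/(V_m − b) = (0.08206)(734)/(1.287 − 0.03967) = 60.232/1.2473 = 48.290 atm
a/V_m² = 1.468/(1.287)² = 0.88628 atm
P = 48.290 − 0.88628 = 47.40 atm

P ≈ 47.40 atm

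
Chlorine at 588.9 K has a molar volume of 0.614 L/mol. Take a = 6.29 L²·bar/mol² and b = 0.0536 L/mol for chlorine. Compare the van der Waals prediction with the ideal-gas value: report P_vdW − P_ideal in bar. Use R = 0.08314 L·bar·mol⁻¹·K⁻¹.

Ideal: P_ideal = RT/V_m = (0.08314)(588.9)/0.614 = 79.7413 bar
vdW: P = RT/(V_m − b) − a/V_m² = 48.9611/0.560400 − 6.29/0.376996 = 87.3681 − 16.6845 = 70.6836 bar
ΔP = 70.6836 − 79.7413 = -9.058 bar

ΔP ≈ -9.058 bar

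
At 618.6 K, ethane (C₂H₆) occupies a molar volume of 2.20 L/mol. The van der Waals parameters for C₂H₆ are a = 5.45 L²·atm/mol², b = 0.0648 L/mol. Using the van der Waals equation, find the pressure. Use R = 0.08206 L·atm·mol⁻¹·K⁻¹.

P = RT/(V_m − b) − a/V_m²
RT/(V_m − b) = (0.08206)(618.6)/(2.20 − 0.0648) = 50.762/2.1352 = 23.774 atm
a/V_m² = 5.45/(2.20)² = 1.1260 atm
P = 23.774 − 1.1260 = 22.65 atm

P ≈ 22.65 atm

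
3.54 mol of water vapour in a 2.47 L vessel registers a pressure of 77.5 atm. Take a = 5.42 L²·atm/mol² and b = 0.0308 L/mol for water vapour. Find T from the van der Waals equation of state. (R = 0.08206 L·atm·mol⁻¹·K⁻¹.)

T ≈ 720.4 K

T = (P + a n²/V²)(V − nb)/(nR)
P + a n²/V² = 77.5 + (5.42)(3.54)²/(2.47)² = 88.633 atm
V − nb = 2.47 − (3.54)(0.0308) = 2.3610 L
T = (88.633)(2.3610)/((3.54)(0.08206)) = 720.4 K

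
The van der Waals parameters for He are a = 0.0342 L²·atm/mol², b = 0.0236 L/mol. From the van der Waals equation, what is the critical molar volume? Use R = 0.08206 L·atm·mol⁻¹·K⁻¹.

For a van der Waals gas, V_m,c = 3b.
V_m,c = 3×0.0236 = 0.07080 L/mol

V_m,c ≈ 0.07080 L/mol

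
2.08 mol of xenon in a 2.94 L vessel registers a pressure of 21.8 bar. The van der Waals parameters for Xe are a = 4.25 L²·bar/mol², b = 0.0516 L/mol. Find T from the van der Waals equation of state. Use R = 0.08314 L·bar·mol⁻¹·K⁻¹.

T ≈ 391.9 K

T = (P + a n²/V²)(V − nb)/(nR)
P + a n²/V² = 21.8 + (4.25)(2.08)²/(2.94)² = 23.927 bar
V − nb = 2.94 − (2.08)(0.0516) = 2.8327 L
T = (23.927)(2.8327)/((2.08)(0.08314)) = 391.9 K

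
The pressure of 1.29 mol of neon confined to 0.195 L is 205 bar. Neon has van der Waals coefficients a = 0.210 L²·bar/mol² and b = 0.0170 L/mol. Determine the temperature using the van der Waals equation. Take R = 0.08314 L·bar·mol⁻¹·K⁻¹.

T = (P + a n²/V²)(V − nb)/(nR)
P + a n²/V² = 205 + (0.210)(1.29)²/(0.195)² = 214.19 bar
V − nb = 0.195 − (1.29)(0.0170) = 0.17307 L
T = (214.19)(0.17307)/((1.29)(0.08314)) = 345.6 K

T ≈ 345.6 K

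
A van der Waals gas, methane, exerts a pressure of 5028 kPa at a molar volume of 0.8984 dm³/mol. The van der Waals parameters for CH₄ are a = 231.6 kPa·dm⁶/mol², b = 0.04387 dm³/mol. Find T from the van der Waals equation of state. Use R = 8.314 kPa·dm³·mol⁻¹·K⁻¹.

T ≈ 546.3 K

T = (P + a/V_m²)(V_m − b)/R
P + a/V_m² = 5028 + 231.6/(0.8984)² = 5314.9 kPa
V_m − b = 0.8984 − 0.04387 = 0.85453 dm³/mol
T = (5314.9)(0.85453)/8.314 = 546.3 K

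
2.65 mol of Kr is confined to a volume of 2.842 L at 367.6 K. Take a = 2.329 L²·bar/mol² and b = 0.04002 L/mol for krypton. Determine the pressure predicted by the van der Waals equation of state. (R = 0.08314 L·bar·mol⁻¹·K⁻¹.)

P = nRT/(V − nb) − a n²/V²
nRT/(V − nb) = (2.65)(0.08314)(367.6)/(2.842 − 2.65×0.04002) = 80.990/2.7359 = 29.603 bar
a n²/V² = (2.329)(2.65)²/(2.842)² = 2.0249 bar
P = 29.603 − 2.0249 = 27.58 bar

P ≈ 27.58 bar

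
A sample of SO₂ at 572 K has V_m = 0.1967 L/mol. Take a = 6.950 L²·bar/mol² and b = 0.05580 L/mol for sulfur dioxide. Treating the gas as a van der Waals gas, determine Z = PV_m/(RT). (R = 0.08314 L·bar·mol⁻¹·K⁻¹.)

P = RT/(V_m − b) − a/V_m² = (0.08314)(572)/(0.1967 − 0.05580) − 6.950/(0.1967)²
  = 47.556/0.14090 − 179.63 = 337.52 − 179.63 = 157.89 bar
Z = PV_m/(RT) = (157.89)(0.1967)/((0.08314)(572)) = 31.057/47.556 = 0.6531

Z ≈ 0.6531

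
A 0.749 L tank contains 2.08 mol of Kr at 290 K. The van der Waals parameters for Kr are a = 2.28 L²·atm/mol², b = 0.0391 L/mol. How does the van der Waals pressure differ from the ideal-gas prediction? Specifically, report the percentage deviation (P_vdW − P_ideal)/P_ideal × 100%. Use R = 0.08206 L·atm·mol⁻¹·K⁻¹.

-14.43 %

Ideal: P_ideal = nRT/V = (2.08)(0.08206)(290)/0.749 = 66.0862 atm
vdW: P = nRT/(V − nb) − a n²/V² = 49.4986/0.667672 − 9.86419/0.561001 = 74.1361 − 17.5832 = 56.5529 atm
% deviation = (56.5529 − 66.0862)/66.0862 × 100% = -14.43%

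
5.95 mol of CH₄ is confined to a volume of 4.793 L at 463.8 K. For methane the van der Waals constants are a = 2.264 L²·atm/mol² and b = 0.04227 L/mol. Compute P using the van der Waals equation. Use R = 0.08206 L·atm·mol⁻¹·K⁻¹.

P = nRT/(V − nb) − a n²/V²
nRT/(V − nb) = (5.95)(0.08206)(463.8)/(4.793 − 5.95×0.04227) = 226.45/4.5415 = 49.862 atm
a n²/V² = (2.264)(5.95)²/(4.793)² = 3.4890 atm
P = 49.862 − 3.4890 = 46.37 atm

P ≈ 46.37 atm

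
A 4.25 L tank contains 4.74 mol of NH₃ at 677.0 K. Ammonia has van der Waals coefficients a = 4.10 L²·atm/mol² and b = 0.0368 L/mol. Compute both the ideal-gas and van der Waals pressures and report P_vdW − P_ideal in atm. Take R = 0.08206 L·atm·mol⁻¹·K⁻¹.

ΔP ≈ -2.448 atm

Ideal: P_ideal = nRT/V = (4.74)(0.08206)(677.0)/4.25 = 61.9597 atm
vdW: P = nRT/(V − nb) − a n²/V² = 263.329/4.07557 − 92.1172/18.0625 = 64.6116 − 5.09991 = 59.5117 atm
ΔP = 59.5117 − 61.9597 = -2.448 atm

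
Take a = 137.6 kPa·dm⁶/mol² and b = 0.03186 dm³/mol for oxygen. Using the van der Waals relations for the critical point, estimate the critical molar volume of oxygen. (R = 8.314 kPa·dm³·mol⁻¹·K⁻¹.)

V_m,c ≈ 0.09558 dm³/mol

For a van der Waals gas, V_m,c = 3b.
V_m,c = 3×0.03186 = 0.09558 dm³/mol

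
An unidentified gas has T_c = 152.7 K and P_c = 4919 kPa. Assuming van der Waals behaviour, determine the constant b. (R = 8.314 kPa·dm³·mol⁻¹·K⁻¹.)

b ≈ 0.03226 dm³/mol

From T_c = 8a/(27Rb) and P_c = a/(27b²): b = R T_c/(8 P_c).
b = (8.314)(152.7)/(8×4919) = 1269.5/39352 = 0.03226 dm³/mol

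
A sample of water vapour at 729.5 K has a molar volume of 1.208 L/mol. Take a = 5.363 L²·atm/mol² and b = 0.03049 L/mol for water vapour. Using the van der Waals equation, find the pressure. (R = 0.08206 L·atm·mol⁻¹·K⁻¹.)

P ≈ 47.16 atm

P = RT/(V_m − b) − a/V_m²
RT/(V_m − b) = (0.08206)(729.5)/(1.208 − 0.03049) = 59.863/1.1775 = 50.839 atm
a/V_m² = 5.363/(1.208)² = 3.6751 atm
P = 50.839 − 3.6751 = 47.16 atm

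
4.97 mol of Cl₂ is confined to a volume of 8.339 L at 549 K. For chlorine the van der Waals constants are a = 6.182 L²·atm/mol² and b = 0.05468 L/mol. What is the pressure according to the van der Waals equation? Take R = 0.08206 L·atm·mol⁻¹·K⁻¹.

P ≈ 25.56 atm

P = nRT/(V − nb) − a n²/V²
nRT/(V − nb) = (4.97)(0.08206)(549)/(8.339 − 4.97×0.05468) = 223.90/8.0672 = 27.754 atm
a n²/V² = (6.182)(4.97)²/(8.339)² = 2.1959 atm
P = 27.754 − 2.1959 = 25.56 atm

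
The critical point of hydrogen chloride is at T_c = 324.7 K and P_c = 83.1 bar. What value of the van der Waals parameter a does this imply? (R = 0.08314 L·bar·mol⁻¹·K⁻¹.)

a ≈ 3.700 L²·bar/mol²

From T_c = 8a/(27Rb) and P_c = a/(27b²): a = 27 R² T_c²/(64 P_c).
a = 27×(0.08314)²×(324.7)²/(64×83.1) = 19677/5318.4 = 3.700 L²·bar/mol²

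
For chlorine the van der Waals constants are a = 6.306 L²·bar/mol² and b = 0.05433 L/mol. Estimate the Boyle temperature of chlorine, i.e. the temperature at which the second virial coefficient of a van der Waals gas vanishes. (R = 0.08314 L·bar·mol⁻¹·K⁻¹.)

T_B ≈ 1396 K

For a van der Waals gas the second virial coefficient B₂ = b − a/(RT) vanishes at T_B = a/(Rb).
T_B = 6.306/(0.08314×0.05433) = 6.306/0.0045170 = 1396 K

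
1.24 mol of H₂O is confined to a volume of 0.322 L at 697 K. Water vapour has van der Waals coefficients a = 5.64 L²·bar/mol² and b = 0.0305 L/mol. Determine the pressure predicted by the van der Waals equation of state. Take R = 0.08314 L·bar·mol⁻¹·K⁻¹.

P = nRT/(V − nb) − a n²/V²
nRT/(V − nb) = (1.24)(0.08314)(697)/(0.322 − 1.24×0.0305) = 71.856/0.28418 = 252.85 bar
a n²/V² = (5.64)(1.24)²/(0.322)² = 83.639 bar
P = 252.85 − 83.639 = 169.2 bar

P ≈ 169.2 bar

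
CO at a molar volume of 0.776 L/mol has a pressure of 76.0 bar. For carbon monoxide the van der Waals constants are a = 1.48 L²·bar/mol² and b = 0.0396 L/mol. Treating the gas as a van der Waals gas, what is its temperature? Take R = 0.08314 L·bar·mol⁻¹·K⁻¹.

T = (P + a/V_m²)(V_m − b)/R
P + a/V_m² = 76.0 + 1.48/(0.776)² = 78.458 bar
V_m − b = 0.776 − 0.0396 = 0.73640 L/mol
T = (78.458)(0.73640)/0.08314 = 694.9 K

T ≈ 694.9 K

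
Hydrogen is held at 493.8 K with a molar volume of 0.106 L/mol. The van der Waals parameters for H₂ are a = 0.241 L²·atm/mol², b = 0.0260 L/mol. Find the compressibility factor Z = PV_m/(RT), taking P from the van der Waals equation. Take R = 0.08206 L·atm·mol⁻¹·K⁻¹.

P = RT/(V_m − b) − a/V_m² = (0.08206)(493.8)/(0.106 − 0.0260) − 0.241/(0.106)²
  = 40.521/0.080000 − 21.449 = 506.51 − 21.449 = 485.06 atm
Z = PV_m/(RT) = (485.06)(0.106)/((0.08206)(493.8)) = 51.416/40.521 = 1.269

Z ≈ 1.269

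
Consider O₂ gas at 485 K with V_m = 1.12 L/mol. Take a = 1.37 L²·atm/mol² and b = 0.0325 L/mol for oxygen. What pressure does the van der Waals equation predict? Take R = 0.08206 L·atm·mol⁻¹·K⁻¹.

P ≈ 35.50 atm

P = RT/(V_m − b) − a/V_m²
RT/(V_m − b) = (0.08206)(485)/(1.12 − 0.0325) = 39.799/1.0875 = 36.597 atm
a/V_m² = 1.37/(1.12)² = 1.0922 atm
P = 36.597 − 1.0922 = 35.50 atm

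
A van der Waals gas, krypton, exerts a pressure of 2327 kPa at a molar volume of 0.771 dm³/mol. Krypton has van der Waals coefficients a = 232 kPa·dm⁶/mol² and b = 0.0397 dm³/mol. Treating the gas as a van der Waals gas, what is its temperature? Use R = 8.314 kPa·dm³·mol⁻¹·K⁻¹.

T = (P + a/V_m²)(V_m − b)/R
P + a/V_m² = 2327 + 232/(0.771)² = 2717.3 kPa
V_m − b = 0.771 − 0.0397 = 0.73130 dm³/mol
T = (2717.3)(0.73130)/8.314 = 239.0 K

T ≈ 239.0 K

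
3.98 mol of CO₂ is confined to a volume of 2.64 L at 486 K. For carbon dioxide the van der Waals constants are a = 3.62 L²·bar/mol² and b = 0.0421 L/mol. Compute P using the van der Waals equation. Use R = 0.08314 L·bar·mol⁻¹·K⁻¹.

P ≈ 56.82 bar

P = nRT/(V − nb) − a n²/V²
nRT/(V − nb) = (3.98)(0.08314)(486)/(2.64 − 3.98×0.0421) = 160.82/2.4724 = 65.046 bar
a n²/V² = (3.62)(3.98)²/(2.64)² = 8.2275 bar
P = 65.046 − 8.2275 = 56.82 bar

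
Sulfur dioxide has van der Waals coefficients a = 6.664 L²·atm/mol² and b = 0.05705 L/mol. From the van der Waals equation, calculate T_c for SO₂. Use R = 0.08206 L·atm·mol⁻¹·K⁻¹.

T_c ≈ 421.8 K

For a van der Waals gas, T_c = 8a/(27Rb).
T_c = 8×6.664/(27×0.08206×0.05705) = 53.312/0.12640 = 421.8 K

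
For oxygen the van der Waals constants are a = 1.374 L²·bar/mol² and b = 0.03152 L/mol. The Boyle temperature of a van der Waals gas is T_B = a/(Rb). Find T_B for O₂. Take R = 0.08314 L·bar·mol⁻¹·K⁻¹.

T_B ≈ 524.3 K

For a van der Waals gas the second virial coefficient B₂ = b − a/(RT) vanishes at T_B = a/(Rb).
T_B = 1.374/(0.08314×0.03152) = 1.374/0.0026206 = 524.3 K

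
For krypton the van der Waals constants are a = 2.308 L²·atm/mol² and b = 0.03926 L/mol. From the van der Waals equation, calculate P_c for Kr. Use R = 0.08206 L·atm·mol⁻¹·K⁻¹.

For a van der Waals gas, P_c = a/(27b²).
P_c = 2.308/(27×(0.03926)²) = 2.308/0.041616 = 55.46 atm

P_c ≈ 55.46 atm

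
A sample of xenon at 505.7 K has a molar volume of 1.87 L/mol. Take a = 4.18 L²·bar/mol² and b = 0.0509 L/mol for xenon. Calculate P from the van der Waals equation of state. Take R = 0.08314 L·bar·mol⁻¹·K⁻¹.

P ≈ 21.92 bar

P = RT/(V_m − b) − a/V_m²
RT/(V_m − b) = (0.08314)(505.7)/(1.87 − 0.0509) = 42.044/1.8191 = 23.113 bar
a/V_m² = 4.18/(1.87)² = 1.1953 bar
P = 23.113 − 1.1953 = 21.92 bar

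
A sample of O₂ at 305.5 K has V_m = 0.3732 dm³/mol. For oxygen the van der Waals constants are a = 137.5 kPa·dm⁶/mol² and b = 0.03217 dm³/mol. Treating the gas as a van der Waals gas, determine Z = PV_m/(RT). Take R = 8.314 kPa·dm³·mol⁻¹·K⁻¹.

Z ≈ 0.9493

P = RT/(V_m − b) − a/V_m² = (8.314)(305.5)/(0.3732 − 0.03217) − 137.5/(0.3732)²
  = 2539.9/0.34103 − 987.23 = 7447.7 − 987.23 = 6460.5 kPa
Z = PV_m/(RT) = (6460.5)(0.3732)/((8.314)(305.5)) = 2411.1/2539.9 = 0.9493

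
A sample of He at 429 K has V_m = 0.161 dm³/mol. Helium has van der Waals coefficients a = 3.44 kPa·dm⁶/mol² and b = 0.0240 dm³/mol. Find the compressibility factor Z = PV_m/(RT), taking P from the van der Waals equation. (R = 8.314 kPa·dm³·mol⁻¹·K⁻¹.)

P = RT/(V_m − b) − a/V_m² = (8.314)(429)/(0.161 − 0.0240) − 3.44/(0.161)²
  = 3566.7/0.13700 − 132.71 = 26034 − 132.71 = 25901 kPa
Z = PV_m/(RT) = (25901)(0.161)/((8.314)(429)) = 4170.1/3566.7 = 1.169

Z ≈ 1.169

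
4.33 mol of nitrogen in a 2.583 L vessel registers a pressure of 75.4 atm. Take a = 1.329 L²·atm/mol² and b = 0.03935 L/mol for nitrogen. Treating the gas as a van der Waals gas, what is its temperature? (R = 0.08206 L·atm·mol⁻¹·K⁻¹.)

T ≈ 537.3 K

T = (P + a n²/V²)(V − nb)/(nR)
P + a n²/V² = 75.4 + (1.329)(4.33)²/(2.583)² = 79.135 atm
V − nb = 2.583 − (4.33)(0.03935) = 2.4126 L
T = (79.135)(2.4126)/((4.33)(0.08206)) = 537.3 K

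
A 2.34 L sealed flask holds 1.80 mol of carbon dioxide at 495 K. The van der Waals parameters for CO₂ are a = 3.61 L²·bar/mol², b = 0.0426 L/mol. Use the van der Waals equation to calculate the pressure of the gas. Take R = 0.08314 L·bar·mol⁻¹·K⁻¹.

P ≈ 30.59 bar

P = nRT/(V − nb) − a n²/V²
nRT/(V − nb) = (1.80)(0.08314)(495)/(2.34 − 1.80×0.0426) = 74.078/2.2633 = 32.730 bar
a n²/V² = (3.61)(1.80)²/(2.34)² = 2.1361 bar
P = 32.730 − 2.1361 = 30.59 bar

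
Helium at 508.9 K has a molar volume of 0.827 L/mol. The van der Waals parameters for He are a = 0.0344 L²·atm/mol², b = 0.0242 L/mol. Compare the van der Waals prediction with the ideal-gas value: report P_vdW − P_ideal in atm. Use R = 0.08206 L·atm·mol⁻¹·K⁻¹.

ΔP ≈ 1.472 atm

Ideal: P_ideal = RT/V_m = (0.08206)(508.9)/0.827 = 50.4962 atm
vdW: P = RT/(V_m − b) − a/V_m² = 41.7603/0.802800 − 0.0344/0.683929 = 52.0183 − 0.0502976 = 51.9680 atm
ΔP = 51.9680 − 50.4962 = 1.472 atm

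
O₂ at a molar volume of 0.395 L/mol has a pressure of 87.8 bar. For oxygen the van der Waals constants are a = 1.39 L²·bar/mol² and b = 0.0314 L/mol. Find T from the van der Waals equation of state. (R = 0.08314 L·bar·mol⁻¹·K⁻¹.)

T = (P + a/V_m²)(V_m − b)/R
P + a/V_m² = 87.8 + 1.39/(0.395)² = 96.709 bar
V_m − b = 0.395 − 0.0314 = 0.36360 L/mol
T = (96.709)(0.36360)/0.08314 = 422.9 K

T ≈ 422.9 K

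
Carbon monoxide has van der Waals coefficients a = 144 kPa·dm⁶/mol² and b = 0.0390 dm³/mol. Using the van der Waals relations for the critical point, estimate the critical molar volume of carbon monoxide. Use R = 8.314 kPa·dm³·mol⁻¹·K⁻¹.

V_m,c ≈ 0.1170 dm³/mol

For a van der Waals gas, V_m,c = 3b.
V_m,c = 3×0.0390 = 0.1170 dm³/mol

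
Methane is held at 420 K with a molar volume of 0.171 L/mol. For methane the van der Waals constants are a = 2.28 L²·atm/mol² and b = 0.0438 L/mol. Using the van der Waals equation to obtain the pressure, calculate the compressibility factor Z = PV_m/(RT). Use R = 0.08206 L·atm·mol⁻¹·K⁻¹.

Z ≈ 0.9575

P = RT/(V_m − b) − a/V_m² = (0.08206)(420)/(0.171 − 0.0438) − 2.28/(0.171)²
  = 34.465/0.12720 − 77.973 = 270.95 − 77.973 = 192.98 atm
Z = PV_m/(RT) = (192.98)(0.171)/((0.08206)(420)) = 33.000/34.465 = 0.9575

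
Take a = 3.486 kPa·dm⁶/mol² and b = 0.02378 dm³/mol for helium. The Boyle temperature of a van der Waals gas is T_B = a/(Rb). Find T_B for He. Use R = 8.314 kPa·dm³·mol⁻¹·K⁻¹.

T_B ≈ 17.63 K

For a van der Waals gas the second virial coefficient B₂ = b − a/(RT) vanishes at T_B = a/(Rb).
T_B = 3.486/(8.314×0.02378) = 3.486/0.19771 = 17.63 K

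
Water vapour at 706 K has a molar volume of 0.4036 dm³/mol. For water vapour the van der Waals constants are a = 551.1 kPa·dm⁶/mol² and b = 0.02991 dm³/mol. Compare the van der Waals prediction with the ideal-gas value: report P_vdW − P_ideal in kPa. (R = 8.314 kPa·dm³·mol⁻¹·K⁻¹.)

ΔP ≈ -2219 kPa

Ideal: P_ideal = RT/V_m = (8.314)(706)/0.4036 = 14543.3 kPa
vdW: P = RT/(V_m − b) − a/V_m² = 5869.68/0.373690 − 551.1/0.162893 = 15707.4 − 3383.20 = 12324.2 kPa
ΔP = 12324.2 − 14543.3 = -2219 kPa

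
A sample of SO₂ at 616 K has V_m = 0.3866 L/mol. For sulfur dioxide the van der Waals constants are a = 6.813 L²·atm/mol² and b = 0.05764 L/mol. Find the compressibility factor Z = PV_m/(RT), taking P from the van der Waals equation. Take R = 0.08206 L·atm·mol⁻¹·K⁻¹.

Z ≈ 0.8266

P = RT/(V_m − b) − a/V_m² = (0.08206)(616)/(0.3866 − 0.05764) − 6.813/(0.3866)²
  = 50.549/0.32896 − 45.584 = 153.66 − 45.584 = 108.08 atm
Z = PV_m/(RT) = (108.08)(0.3866)/((0.08206)(616)) = 41.784/50.549 = 0.8266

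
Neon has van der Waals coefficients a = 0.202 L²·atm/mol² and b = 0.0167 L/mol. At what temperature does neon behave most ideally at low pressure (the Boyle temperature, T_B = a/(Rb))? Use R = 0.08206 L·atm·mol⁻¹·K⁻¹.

T_B ≈ 147.4 K

For a van der Waals gas the second virial coefficient B₂ = b − a/(RT) vanishes at T_B = a/(Rb).
T_B = 0.202/(0.08206×0.0167) = 0.202/0.0013704 = 147.4 K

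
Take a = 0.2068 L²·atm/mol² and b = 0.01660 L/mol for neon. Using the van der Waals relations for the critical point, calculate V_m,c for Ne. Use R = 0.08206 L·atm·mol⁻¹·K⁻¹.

For a van der Waals gas, V_m,c = 3b.
V_m,c = 3×0.01660 = 0.04980 L/mol

V_m,c ≈ 0.04980 L/mol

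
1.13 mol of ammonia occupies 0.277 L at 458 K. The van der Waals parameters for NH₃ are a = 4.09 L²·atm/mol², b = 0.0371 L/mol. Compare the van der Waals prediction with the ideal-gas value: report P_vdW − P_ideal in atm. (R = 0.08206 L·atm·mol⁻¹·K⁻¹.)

Ideal: P_ideal = nRT/V = (1.13)(0.08206)(458)/0.277 = 153.319 atm
vdW: P = nRT/(V − nb) − a n²/V² = 42.4693/0.235077 − 5.22252/0.0767290 = 180.661 − 68.0645 = 112.597 atm
ΔP = 112.597 − 153.319 = -40.72 atm

ΔP ≈ -40.72 atm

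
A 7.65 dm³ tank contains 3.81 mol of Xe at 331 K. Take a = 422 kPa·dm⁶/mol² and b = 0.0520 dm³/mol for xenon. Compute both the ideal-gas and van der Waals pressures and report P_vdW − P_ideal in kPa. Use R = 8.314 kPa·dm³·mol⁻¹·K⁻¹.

ΔP ≈ -68.2 kPa

Ideal: P_ideal = nRT/V = (3.81)(8.314)(331)/7.65 = 1370.57 kPa
vdW: P = nRT/(V − nb) − a n²/V² = 10484.9/7.45188 − 6125.79/58.5225 = 1407.01 − 104.674 = 1302.34 kPa
ΔP = 1302.34 − 1370.57 = -68.2 kPa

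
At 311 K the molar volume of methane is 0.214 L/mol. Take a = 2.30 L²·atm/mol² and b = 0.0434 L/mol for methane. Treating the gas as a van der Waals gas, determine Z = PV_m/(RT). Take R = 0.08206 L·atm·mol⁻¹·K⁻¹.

Z ≈ 0.8333

P = RT/(V_m − b) − a/V_m² = (0.08206)(311)/(0.214 − 0.0434) − 2.30/(0.214)²
  = 25.521/0.17060 − 50.223 = 149.60 − 50.223 = 99.38 atm
Z = PV_m/(RT) = (99.38)(0.214)/((0.08206)(311)) = 21.267/25.521 = 0.8333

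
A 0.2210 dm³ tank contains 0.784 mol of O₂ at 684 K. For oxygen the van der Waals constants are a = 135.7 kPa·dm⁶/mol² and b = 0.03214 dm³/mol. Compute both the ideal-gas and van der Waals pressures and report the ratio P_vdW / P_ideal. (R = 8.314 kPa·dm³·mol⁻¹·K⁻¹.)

P_vdW / P_ideal ≈ 1.044

Ideal: P_ideal = nRT/V = (0.784)(8.314)(684)/0.2210 = 20173.9 kPa
vdW: P = nRT/(V − nb) − a n²/V² = 4458.43/0.195802 − 83.4088/0.0488410 = 22770.1 − 1707.76 = 21062.3 kPa
Ratio = 21062.3/20173.9 = 1.044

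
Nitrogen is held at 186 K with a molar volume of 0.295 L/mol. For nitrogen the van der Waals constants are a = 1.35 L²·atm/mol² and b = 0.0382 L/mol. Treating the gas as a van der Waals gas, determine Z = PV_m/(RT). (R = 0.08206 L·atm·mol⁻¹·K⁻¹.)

P = RT/(V_m − b) − a/V_m² = (0.08206)(186)/(0.295 − 0.0382) − 1.35/(0.295)²
  = 15.263/0.25680 − 15.513 = 59.435 − 15.513 = 43.922 atm
Z = PV_m/(RT) = (43.922)(0.295)/((0.08206)(186)) = 12.957/15.263 = 0.8489

Z ≈ 0.8489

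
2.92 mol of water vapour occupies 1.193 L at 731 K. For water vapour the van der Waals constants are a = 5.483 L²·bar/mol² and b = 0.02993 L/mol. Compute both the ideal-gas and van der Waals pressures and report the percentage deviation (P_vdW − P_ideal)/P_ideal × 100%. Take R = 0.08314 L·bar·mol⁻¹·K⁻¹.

Ideal: P_ideal = nRT/V = (2.92)(0.08314)(731)/1.193 = 148.754 bar
vdW: P = nRT/(V − nb) − a n²/V² = 177.464/1.10560 − 46.7503/1.42325 = 160.514 − 32.8476 = 127.666 bar
% deviation = (127.666 − 148.754)/148.754 × 100% = -14.18%

-14.18 %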